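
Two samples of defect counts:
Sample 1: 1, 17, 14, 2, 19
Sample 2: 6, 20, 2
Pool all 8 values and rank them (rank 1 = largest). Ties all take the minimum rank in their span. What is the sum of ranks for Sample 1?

23

Sorted (descending): 20, 19, 17, 14, 6, 2, 2, 1
The 2 values of 2 occupy positions 6–7 → each gets rank 6.
Sample 1 values → pooled ranks: 1→8, 17→3, 14→4, 2→6, 19→2
Rank sum = 8 + 3 + 4 + 6 + 2 = 23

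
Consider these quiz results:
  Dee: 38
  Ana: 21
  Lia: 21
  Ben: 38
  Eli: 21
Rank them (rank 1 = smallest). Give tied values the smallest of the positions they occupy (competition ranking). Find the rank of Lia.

1

Sorted (ascending): 21, 21, 21, 38, 38
The 3 values of 21 occupy positions 1–3 → each gets rank 1.
The 2 values of 38 occupy positions 4–5 → each gets rank 4.
Lia has value 21 → rank 1.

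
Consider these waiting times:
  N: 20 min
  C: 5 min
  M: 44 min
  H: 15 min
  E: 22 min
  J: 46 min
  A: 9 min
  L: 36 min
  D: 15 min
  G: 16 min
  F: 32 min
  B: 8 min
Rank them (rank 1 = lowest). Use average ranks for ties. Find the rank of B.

2

Sorted (ascending): 5, 8, 9, 15, 15, 16, 20, 22, 32, 36, 44, 46
The 2 values of 15 occupy positions 4–5 → average rank (4+5)/2 = 4.5.
B has value 8 min → rank 2.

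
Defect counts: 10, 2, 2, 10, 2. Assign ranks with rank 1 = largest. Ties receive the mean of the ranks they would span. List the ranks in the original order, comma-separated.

1.5, 4, 4, 1.5, 4

Sorted (descending): 10, 10, 2, 2, 2
The 2 values of 10 occupy positions 1–2 → average rank (1+2)/2 = 1.5.
The 3 values of 2 occupy positions 3–5 → average rank 4.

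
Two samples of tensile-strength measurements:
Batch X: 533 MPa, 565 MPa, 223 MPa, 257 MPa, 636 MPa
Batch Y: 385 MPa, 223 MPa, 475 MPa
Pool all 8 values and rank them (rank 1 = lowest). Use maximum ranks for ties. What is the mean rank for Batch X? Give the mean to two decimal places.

5.20

Sorted (ascending): 223, 223, 257, 385, 475, 533, 565, 636
The 2 values of 223 occupy positions 1–2 → each gets rank 2.
Batch X values → pooled ranks: 533→6, 565→7, 223→2, 257→3, 636→8
Mean rank = (6 + 7 + 2 + 3 + 8) / 5 = 5.20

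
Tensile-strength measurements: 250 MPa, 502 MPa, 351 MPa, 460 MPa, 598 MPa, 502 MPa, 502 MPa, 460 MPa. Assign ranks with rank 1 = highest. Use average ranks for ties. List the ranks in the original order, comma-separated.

8, 3, 7, 5.5, 1, 3, 3, 5.5

Sorted (descending): 598, 502, 502, 502, 460, 460, 351, 250
The 3 values of 502 occupy positions 2–4 → average rank 3.
The 2 values of 460 occupy positions 5–6 → average rank (5+6)/2 = 5.5.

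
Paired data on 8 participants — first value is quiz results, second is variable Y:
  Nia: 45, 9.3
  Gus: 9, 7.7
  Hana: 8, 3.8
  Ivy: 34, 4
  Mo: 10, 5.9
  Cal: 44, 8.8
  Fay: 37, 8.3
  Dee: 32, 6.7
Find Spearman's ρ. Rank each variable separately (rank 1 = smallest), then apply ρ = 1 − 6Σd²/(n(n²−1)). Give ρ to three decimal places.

0.786

Ranks of variable 1: 8, 2, 1, 5, 3, 7, 6, 4
Ranks of variable 2: 8, 5, 1, 2, 3, 7, 6, 4
d = r₁ − r₂: 0, -3, 0, 3, 0, 0, 0, 0
d²: 0, 9, 0, 9, 0, 0, 0, 0; Σd² = 18
ρ = 1 − 6·18/(8·63) = 1 − 108/504 = 0.786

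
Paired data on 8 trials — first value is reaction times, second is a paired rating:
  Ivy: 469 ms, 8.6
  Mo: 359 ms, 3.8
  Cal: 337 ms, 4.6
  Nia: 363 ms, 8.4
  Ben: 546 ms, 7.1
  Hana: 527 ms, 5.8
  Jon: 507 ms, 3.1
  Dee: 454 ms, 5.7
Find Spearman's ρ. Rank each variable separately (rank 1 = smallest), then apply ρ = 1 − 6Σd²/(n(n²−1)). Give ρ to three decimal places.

0.262

Ranks of variable 1: 5, 2, 1, 3, 8, 7, 6, 4
Ranks of variable 2: 8, 2, 3, 7, 6, 5, 1, 4
d = r₁ − r₂: -3, 0, -2, -4, 2, 2, 5, 0
d²: 9, 0, 4, 16, 4, 4, 25, 0; Σd² = 62
ρ = 1 − 6·62/(8·63) = 1 − 372/504 = 0.262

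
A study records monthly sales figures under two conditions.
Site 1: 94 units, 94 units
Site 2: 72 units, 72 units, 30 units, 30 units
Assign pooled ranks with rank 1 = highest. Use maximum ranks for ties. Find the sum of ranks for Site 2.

20

Sorted (descending): 94, 94, 72, 72, 30, 30
The 2 values of 94 occupy positions 1–2 → each gets rank 2.
The 2 values of 72 occupy positions 3–4 → each gets rank 4.
The 2 values of 30 occupy positions 5–6 → each gets rank 6.
Site 2 values → pooled ranks: 72→4, 72→4, 30→6, 30→6
Rank sum = 4 + 4 + 6 + 6 = 20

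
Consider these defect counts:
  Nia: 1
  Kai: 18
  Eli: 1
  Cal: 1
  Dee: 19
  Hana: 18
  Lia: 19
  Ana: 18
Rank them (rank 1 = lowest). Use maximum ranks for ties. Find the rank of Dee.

Sorted (ascending): 1, 1, 1, 18, 18, 18, 19, 19
The 3 values of 1 occupy positions 1–3 → each gets rank 3.
The 3 values of 18 occupy positions 4–6 → each gets rank 6.
The 2 values of 19 occupy positions 7–8 → each gets rank 8.
Dee has value 19 → rank 8.

8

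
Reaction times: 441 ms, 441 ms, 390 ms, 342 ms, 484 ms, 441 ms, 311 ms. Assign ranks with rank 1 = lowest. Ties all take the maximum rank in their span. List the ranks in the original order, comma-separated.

Sorted (ascending): 311, 342, 390, 441, 441, 441, 484
The 3 values of 441 occupy positions 4–6 → each gets rank 6.

6, 6, 3, 2, 7, 6, 1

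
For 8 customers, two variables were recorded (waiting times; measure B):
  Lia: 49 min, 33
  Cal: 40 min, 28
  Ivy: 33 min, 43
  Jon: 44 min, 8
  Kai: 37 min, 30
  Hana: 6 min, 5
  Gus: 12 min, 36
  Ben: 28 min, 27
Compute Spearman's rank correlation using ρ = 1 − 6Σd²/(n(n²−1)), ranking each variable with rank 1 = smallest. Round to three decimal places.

Ranks of variable 1: 8, 6, 4, 7, 5, 1, 2, 3
Ranks of variable 2: 6, 4, 8, 2, 5, 1, 7, 3
d = r₁ − r₂: 2, 2, -4, 5, 0, 0, -5, 0
d²: 4, 4, 16, 25, 0, 0, 25, 0; Σd² = 74
ρ = 1 − 6·74/(8·63) = 1 − 444/504 = 0.119

0.119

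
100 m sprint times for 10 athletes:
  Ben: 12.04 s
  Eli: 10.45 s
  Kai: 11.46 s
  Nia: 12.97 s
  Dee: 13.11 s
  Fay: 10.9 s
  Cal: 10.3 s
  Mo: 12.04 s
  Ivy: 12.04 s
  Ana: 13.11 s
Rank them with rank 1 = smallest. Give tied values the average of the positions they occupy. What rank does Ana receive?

9.5

Sorted (ascending): 10.3, 10.45, 10.9, 11.46, 12.04, 12.04, 12.04, 12.97, 13.11, 13.11
The 3 values of 12.04 occupy positions 5–7 → average rank 6.
The 2 values of 13.11 occupy positions 9–10 → average rank (9+10)/2 = 9.5.
Ana has value 13.11 s → rank 9.5.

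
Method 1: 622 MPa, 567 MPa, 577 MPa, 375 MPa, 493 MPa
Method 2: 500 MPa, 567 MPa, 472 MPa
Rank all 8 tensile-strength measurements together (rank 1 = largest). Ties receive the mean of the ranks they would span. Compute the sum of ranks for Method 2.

Sorted (descending): 622, 577, 567, 567, 500, 493, 472, 375
The 2 values of 567 occupy positions 3–4 → average rank (3+4)/2 = 3.5.
Method 2 values → pooled ranks: 500→5, 567→3.5, 472→7
Rank sum = 5 + 3.5 + 7 = 15.5

15.5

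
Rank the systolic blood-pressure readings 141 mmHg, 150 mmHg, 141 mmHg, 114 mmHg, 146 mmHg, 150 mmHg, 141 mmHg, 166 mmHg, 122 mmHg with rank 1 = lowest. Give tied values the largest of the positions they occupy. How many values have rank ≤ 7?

Sorted (ascending): 114, 122, 141, 141, 141, 146, 150, 150, 166
The 3 values of 141 occupy positions 3–5 → each gets rank 5.
The 2 values of 150 occupy positions 7–8 → each gets rank 8.
Ranks ≤ 7: {1, 2, 5, 5, 5, 6} → 6 values.

6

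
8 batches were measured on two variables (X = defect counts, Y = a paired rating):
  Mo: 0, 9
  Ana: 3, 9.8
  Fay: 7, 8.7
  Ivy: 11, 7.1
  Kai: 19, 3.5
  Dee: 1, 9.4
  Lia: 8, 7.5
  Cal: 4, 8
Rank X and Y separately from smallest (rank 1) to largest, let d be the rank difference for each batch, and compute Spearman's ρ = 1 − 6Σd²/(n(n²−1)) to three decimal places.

-0.881

Ranks of variable 1: 1, 3, 5, 7, 8, 2, 6, 4
Ranks of variable 2: 6, 8, 5, 2, 1, 7, 3, 4
d = r₁ − r₂: -5, -5, 0, 5, 7, -5, 3, 0
d²: 25, 25, 0, 25, 49, 25, 9, 0; Σd² = 158
ρ = 1 − 6·158/(8·63) = 1 − 948/504 = -0.881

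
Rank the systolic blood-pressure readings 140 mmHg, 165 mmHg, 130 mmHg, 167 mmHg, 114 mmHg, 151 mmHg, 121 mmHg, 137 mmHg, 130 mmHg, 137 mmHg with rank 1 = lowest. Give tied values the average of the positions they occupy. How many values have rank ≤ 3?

2

Sorted (ascending): 114, 121, 130, 130, 137, 137, 140, 151, 165, 167
The 2 values of 130 occupy positions 3–4 → average rank (3+4)/2 = 3.5.
The 2 values of 137 occupy positions 5–6 → average rank (5+6)/2 = 5.5.
Ranks ≤ 3: {1, 2} → 2 values.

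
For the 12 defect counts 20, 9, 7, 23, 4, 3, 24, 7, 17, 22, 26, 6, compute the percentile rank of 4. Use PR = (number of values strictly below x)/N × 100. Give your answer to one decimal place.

N = 12.
Strictly below 4: 1. Equal to 4: 1.
PR = 1/12 × 100 = 8.3

8.3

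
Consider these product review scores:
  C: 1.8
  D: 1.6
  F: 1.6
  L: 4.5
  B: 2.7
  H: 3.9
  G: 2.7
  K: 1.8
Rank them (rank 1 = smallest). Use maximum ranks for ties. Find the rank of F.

2

Sorted (ascending): 1.6, 1.6, 1.8, 1.8, 2.7, 2.7, 3.9, 4.5
The 2 values of 1.6 occupy positions 1–2 → each gets rank 2.
The 2 values of 1.8 occupy positions 3–4 → each gets rank 4.
The 2 values of 2.7 occupy positions 5–6 → each gets rank 6.
F has value 1.6 → rank 2.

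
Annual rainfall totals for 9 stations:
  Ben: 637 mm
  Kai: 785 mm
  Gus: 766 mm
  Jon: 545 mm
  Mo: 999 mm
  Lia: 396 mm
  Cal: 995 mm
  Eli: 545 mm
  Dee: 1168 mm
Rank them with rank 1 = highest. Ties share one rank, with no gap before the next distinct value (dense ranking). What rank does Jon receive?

Sorted (descending): 1168, 999, 995, 785, 766, 637, 545, 545, 396
The 2 values of 545 share dense rank 7.
Remaining distinct values take the next consecutive integers.
Jon has value 545 mm → rank 7.

7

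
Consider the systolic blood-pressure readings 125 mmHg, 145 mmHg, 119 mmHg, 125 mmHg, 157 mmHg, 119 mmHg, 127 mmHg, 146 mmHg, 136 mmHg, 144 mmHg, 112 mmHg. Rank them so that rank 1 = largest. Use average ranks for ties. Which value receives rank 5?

Sorted (descending): 157, 146, 145, 144, 136, 127, 125, 125, 119, 119, 112
The 2 values of 125 occupy positions 7–8 → average rank (7+8)/2 = 7.5.
The 2 values of 119 occupy positions 9–10 → average rank (9+10)/2 = 9.5.
Rank 5 → value 136.

136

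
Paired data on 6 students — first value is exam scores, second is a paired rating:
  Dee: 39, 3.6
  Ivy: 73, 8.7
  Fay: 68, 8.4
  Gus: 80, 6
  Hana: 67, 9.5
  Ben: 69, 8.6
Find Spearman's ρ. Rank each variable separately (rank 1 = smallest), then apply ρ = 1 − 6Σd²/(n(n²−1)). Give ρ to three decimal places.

0.086

Ranks of variable 1: 1, 5, 3, 6, 2, 4
Ranks of variable 2: 1, 5, 3, 2, 6, 4
d = r₁ − r₂: 0, 0, 0, 4, -4, 0
d²: 0, 0, 0, 16, 16, 0; Σd² = 32
ρ = 1 − 6·32/(6·35) = 1 − 192/210 = 0.086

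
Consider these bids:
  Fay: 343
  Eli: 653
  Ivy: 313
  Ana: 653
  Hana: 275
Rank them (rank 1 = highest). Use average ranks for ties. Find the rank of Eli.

1.5

Sorted (descending): 653, 653, 343, 313, 275
The 2 values of 653 occupy positions 1–2 → average rank (1+2)/2 = 1.5.
Eli has value 653 → rank 1.5.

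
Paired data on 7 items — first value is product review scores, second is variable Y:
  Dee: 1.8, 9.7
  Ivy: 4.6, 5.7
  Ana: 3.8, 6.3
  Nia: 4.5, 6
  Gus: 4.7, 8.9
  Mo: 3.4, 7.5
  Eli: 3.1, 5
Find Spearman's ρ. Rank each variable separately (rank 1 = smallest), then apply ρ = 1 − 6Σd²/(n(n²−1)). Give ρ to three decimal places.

-0.107

Ranks of variable 1: 1, 6, 4, 5, 7, 3, 2
Ranks of variable 2: 7, 2, 4, 3, 6, 5, 1
d = r₁ − r₂: -6, 4, 0, 2, 1, -2, 1
d²: 36, 16, 0, 4, 1, 4, 1; Σd² = 62
ρ = 1 − 6·62/(7·48) = 1 − 372/336 = -0.107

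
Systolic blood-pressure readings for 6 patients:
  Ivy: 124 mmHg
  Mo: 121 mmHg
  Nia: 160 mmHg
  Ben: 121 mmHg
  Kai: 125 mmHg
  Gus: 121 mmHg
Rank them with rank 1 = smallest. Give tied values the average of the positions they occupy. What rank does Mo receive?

2

Sorted (ascending): 121, 121, 121, 124, 125, 160
The 3 values of 121 occupy positions 1–3 → average rank 2.
Mo has value 121 mmHg → rank 2.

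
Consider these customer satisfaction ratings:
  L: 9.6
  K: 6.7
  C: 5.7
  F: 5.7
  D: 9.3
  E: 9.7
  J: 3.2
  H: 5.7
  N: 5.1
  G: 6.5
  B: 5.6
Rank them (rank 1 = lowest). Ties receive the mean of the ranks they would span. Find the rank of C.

Sorted (ascending): 3.2, 5.1, 5.6, 5.7, 5.7, 5.7, 6.5, 6.7, 9.3, 9.6, 9.7
The 3 values of 5.7 occupy positions 4–6 → average rank 5.
C has value 5.7 → rank 5.

5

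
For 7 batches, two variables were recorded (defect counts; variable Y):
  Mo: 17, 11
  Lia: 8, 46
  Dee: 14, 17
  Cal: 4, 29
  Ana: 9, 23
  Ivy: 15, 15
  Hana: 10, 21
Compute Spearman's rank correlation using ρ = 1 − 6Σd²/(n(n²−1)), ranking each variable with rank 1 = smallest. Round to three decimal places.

-0.964

Ranks of variable 1: 7, 2, 5, 1, 3, 6, 4
Ranks of variable 2: 1, 7, 3, 6, 5, 2, 4
d = r₁ − r₂: 6, -5, 2, -5, -2, 4, 0
d²: 36, 25, 4, 25, 4, 16, 0; Σd² = 110
ρ = 1 − 6·110/(7·48) = 1 − 660/336 = -0.964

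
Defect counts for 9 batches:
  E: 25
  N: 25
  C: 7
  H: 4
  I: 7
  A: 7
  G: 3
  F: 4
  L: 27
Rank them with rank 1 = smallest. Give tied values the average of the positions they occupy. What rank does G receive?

1

Sorted (ascending): 3, 4, 4, 7, 7, 7, 25, 25, 27
The 2 values of 4 occupy positions 2–3 → average rank (2+3)/2 = 2.5.
The 3 values of 7 occupy positions 4–6 → average rank 5.
The 2 values of 25 occupy positions 7–8 → average rank (7+8)/2 = 7.5.
G has value 3 → rank 1.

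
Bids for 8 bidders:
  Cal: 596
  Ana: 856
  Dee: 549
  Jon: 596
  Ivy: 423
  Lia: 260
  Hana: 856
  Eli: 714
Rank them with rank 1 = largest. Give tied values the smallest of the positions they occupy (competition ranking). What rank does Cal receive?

4

Sorted (descending): 856, 856, 714, 596, 596, 549, 423, 260
The 2 values of 856 occupy positions 1–2 → each gets rank 1.
The 2 values of 596 occupy positions 4–5 → each gets rank 4.
Cal has value 596 → rank 4.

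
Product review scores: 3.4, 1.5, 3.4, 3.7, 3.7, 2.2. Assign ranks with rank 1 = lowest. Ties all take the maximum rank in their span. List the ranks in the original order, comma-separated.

Sorted (ascending): 1.5, 2.2, 3.4, 3.4, 3.7, 3.7
The 2 values of 3.4 occupy positions 3–4 → each gets rank 4.
The 2 values of 3.7 occupy positions 5–6 → each gets rank 6.

4, 1, 4, 6, 6, 2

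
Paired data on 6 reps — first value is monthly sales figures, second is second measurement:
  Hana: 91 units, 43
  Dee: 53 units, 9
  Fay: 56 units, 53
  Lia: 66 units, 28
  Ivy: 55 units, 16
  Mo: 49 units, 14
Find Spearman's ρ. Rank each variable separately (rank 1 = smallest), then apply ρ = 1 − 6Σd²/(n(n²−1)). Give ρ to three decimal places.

0.771

Ranks of variable 1: 6, 2, 4, 5, 3, 1
Ranks of variable 2: 5, 1, 6, 4, 3, 2
d = r₁ − r₂: 1, 1, -2, 1, 0, -1
d²: 1, 1, 4, 1, 0, 1; Σd² = 8
ρ = 1 − 6·8/(6·35) = 1 − 48/210 = 0.771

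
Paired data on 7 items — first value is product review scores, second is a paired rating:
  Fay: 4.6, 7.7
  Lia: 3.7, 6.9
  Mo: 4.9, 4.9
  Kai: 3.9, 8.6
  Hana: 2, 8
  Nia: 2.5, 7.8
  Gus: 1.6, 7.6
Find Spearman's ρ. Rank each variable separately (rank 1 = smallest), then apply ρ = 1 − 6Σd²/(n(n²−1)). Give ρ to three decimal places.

Ranks of variable 1: 6, 4, 7, 5, 2, 3, 1
Ranks of variable 2: 4, 2, 1, 7, 6, 5, 3
d = r₁ − r₂: 2, 2, 6, -2, -4, -2, -2
d²: 4, 4, 36, 4, 16, 4, 4; Σd² = 72
ρ = 1 − 6·72/(7·48) = 1 − 432/336 = -0.286

-0.286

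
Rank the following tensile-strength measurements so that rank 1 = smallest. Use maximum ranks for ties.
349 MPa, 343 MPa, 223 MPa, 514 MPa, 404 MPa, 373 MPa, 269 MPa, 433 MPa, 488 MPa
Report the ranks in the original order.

Sorted (ascending): 223, 269, 343, 349, 373, 404, 433, 488, 514
No ties — each value takes its position as its rank.

4, 3, 1, 9, 6, 5, 2, 7, 8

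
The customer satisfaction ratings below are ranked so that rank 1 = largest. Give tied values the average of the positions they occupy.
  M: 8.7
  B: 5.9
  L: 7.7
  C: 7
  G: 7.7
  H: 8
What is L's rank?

3.5

Sorted (descending): 8.7, 8, 7.7, 7.7, 7, 5.9
The 2 values of 7.7 occupy positions 3–4 → average rank (3+4)/2 = 3.5.
L has value 7.7 → rank 3.5.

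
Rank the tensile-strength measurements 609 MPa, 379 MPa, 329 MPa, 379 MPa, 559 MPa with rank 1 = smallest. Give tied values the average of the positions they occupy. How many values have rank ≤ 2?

1

Sorted (ascending): 329, 379, 379, 559, 609
The 2 values of 379 occupy positions 2–3 → average rank (2+3)/2 = 2.5.
Ranks ≤ 2: {1} → 1 value.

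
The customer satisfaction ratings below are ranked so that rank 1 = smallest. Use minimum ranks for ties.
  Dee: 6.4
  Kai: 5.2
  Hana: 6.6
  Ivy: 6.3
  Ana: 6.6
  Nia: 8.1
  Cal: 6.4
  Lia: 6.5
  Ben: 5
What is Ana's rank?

7

Sorted (ascending): 5, 5.2, 6.3, 6.4, 6.4, 6.5, 6.6, 6.6, 8.1
The 2 values of 6.4 occupy positions 4–5 → each gets rank 4.
The 2 values of 6.6 occupy positions 7–8 → each gets rank 7.
Ana has value 6.6 → rank 7.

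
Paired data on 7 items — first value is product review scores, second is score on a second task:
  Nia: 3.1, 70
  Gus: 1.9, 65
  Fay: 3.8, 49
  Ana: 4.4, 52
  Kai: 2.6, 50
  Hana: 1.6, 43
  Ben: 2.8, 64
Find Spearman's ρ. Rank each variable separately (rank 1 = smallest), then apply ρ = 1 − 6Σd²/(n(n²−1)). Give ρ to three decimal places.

0.179

Ranks of variable 1: 5, 2, 6, 7, 3, 1, 4
Ranks of variable 2: 7, 6, 2, 4, 3, 1, 5
d = r₁ − r₂: -2, -4, 4, 3, 0, 0, -1
d²: 4, 16, 16, 9, 0, 0, 1; Σd² = 46
ρ = 1 − 6·46/(7·48) = 1 − 276/336 = 0.179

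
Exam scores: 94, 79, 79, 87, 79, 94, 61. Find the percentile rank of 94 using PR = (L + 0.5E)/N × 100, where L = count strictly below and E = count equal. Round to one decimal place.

N = 7.
Strictly below 94: 5. Equal to 94: 2.
PR = (5 + 0.5·2)/7 × 100 = 85.7

85.7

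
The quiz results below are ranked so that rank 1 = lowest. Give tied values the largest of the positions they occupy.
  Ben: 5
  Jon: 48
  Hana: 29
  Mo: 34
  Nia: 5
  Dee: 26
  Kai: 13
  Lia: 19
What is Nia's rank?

Sorted (ascending): 5, 5, 13, 19, 26, 29, 34, 48
The 2 values of 5 occupy positions 1–2 → each gets rank 2.
Nia has value 5 → rank 2.

2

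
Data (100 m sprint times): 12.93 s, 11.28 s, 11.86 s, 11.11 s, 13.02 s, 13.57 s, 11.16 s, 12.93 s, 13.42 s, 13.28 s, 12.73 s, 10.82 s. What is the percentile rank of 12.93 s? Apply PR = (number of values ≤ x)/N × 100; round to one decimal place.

N = 12.
Strictly below 12.93: 6. Equal to 12.93: 2.
PR = 8/12 × 100 = 66.7

66.7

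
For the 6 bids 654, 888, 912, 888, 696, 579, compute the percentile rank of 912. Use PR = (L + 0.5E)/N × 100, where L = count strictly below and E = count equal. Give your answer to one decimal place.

91.7

N = 6.
Strictly below 912: 5. Equal to 912: 1.
PR = (5 + 0.5·1)/6 × 100 = 91.7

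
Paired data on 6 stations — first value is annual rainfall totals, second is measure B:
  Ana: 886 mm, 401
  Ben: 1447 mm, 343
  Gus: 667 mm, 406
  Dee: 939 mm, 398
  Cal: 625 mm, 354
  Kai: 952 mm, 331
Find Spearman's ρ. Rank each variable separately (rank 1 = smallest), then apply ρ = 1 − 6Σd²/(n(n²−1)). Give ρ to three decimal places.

-0.600

Ranks of variable 1: 3, 6, 2, 4, 1, 5
Ranks of variable 2: 5, 2, 6, 4, 3, 1
d = r₁ − r₂: -2, 4, -4, 0, -2, 4
d²: 4, 16, 16, 0, 4, 16; Σd² = 56
ρ = 1 − 6·56/(6·35) = 1 − 336/210 = -0.600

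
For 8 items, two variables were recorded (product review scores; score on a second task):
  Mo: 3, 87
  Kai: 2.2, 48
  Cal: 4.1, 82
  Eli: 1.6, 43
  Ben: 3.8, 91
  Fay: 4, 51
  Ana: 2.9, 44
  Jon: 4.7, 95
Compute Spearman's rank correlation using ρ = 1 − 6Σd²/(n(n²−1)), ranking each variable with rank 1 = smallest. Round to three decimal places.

0.786

Ranks of variable 1: 4, 2, 7, 1, 5, 6, 3, 8
Ranks of variable 2: 6, 3, 5, 1, 7, 4, 2, 8
d = r₁ − r₂: -2, -1, 2, 0, -2, 2, 1, 0
d²: 4, 1, 4, 0, 4, 4, 1, 0; Σd² = 18
ρ = 1 − 6·18/(8·63) = 1 − 108/504 = 0.786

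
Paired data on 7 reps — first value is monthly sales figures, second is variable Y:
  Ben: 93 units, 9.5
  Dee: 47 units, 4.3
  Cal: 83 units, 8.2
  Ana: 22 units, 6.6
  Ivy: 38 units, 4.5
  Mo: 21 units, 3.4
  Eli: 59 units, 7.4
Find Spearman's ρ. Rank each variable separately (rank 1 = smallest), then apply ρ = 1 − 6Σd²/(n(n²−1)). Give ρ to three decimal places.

0.857

Ranks of variable 1: 7, 4, 6, 2, 3, 1, 5
Ranks of variable 2: 7, 2, 6, 4, 3, 1, 5
d = r₁ − r₂: 0, 2, 0, -2, 0, 0, 0
d²: 0, 4, 0, 4, 0, 0, 0; Σd² = 8
ρ = 1 − 6·8/(7·48) = 1 − 48/336 = 0.857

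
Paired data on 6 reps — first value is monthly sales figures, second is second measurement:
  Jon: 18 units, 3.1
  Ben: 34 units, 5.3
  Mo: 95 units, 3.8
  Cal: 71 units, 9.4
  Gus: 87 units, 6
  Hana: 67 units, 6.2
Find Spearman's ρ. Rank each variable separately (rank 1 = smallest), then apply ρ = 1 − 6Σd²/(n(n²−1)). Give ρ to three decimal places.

Ranks of variable 1: 1, 2, 6, 4, 5, 3
Ranks of variable 2: 1, 3, 2, 6, 4, 5
d = r₁ − r₂: 0, -1, 4, -2, 1, -2
d²: 0, 1, 16, 4, 1, 4; Σd² = 26
ρ = 1 − 6·26/(6·35) = 1 − 156/210 = 0.257

0.257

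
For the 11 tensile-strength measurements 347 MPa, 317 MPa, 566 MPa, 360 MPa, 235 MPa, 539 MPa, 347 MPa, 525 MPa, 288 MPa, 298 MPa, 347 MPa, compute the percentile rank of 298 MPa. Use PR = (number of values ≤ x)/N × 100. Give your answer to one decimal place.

N = 11.
Strictly below 298: 2. Equal to 298: 1.
PR = 3/11 × 100 = 27.3

27.3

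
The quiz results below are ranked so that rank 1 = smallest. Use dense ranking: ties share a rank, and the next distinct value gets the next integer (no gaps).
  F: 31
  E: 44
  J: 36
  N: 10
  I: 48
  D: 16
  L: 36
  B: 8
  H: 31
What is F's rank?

Sorted (ascending): 8, 10, 16, 31, 31, 36, 36, 44, 48
The 2 values of 31 share dense rank 4.
The 2 values of 36 share dense rank 5.
Remaining distinct values take the next consecutive integers.
F has value 31 → rank 4.

4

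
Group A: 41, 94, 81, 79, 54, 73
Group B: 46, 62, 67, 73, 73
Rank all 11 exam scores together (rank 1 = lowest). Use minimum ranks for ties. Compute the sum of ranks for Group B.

23

Sorted (ascending): 41, 46, 54, 62, 67, 73, 73, 73, 79, 81, 94
The 3 values of 73 occupy positions 6–8 → each gets rank 6.
Group B values → pooled ranks: 46→2, 62→4, 67→5, 73→6, 73→6
Rank sum = 2 + 4 + 5 + 6 + 6 = 23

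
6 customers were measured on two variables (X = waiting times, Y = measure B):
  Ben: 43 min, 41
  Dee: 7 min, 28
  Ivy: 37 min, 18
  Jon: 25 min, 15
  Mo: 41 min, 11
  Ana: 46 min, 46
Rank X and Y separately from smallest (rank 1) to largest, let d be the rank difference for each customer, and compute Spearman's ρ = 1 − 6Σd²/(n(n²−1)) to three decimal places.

Ranks of variable 1: 5, 1, 3, 2, 4, 6
Ranks of variable 2: 5, 4, 3, 2, 1, 6
d = r₁ − r₂: 0, -3, 0, 0, 3, 0
d²: 0, 9, 0, 0, 9, 0; Σd² = 18
ρ = 1 − 6·18/(6·35) = 1 − 108/210 = 0.486

0.486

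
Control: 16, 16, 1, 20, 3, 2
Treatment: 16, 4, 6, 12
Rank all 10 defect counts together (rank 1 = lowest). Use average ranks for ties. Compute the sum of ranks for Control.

32

Sorted (ascending): 1, 2, 3, 4, 6, 12, 16, 16, 16, 20
The 3 values of 16 occupy positions 7–9 → average rank 8.
Control values → pooled ranks: 16→8, 16→8, 1→1, 20→10, 3→3, 2→2
Rank sum = 8 + 8 + 1 + 10 + 3 + 2 = 32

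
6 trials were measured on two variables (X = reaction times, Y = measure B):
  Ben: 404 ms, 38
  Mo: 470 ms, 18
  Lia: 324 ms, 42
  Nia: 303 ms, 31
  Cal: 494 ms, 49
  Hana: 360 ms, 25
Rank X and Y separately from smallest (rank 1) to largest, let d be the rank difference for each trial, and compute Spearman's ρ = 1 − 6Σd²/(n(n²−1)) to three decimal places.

0.143

Ranks of variable 1: 4, 5, 2, 1, 6, 3
Ranks of variable 2: 4, 1, 5, 3, 6, 2
d = r₁ − r₂: 0, 4, -3, -2, 0, 1
d²: 0, 16, 9, 4, 0, 1; Σd² = 30
ρ = 1 − 6·30/(6·35) = 1 − 180/210 = 0.143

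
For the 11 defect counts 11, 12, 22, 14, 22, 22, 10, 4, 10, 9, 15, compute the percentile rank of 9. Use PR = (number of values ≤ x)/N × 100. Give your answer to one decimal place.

18.2

N = 11.
Strictly below 9: 1. Equal to 9: 1.
PR = 2/11 × 100 = 18.2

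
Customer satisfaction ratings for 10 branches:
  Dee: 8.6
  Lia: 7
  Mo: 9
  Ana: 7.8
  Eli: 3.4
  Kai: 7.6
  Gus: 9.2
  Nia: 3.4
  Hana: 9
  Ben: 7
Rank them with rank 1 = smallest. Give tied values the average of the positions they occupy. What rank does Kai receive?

Sorted (ascending): 3.4, 3.4, 7, 7, 7.6, 7.8, 8.6, 9, 9, 9.2
The 2 values of 3.4 occupy positions 1–2 → average rank (1+2)/2 = 1.5.
The 2 values of 7 occupy positions 3–4 → average rank (3+4)/2 = 3.5.
The 2 values of 9 occupy positions 8–9 → average rank (8+9)/2 = 8.5.
Kai has value 7.6 → rank 5.

5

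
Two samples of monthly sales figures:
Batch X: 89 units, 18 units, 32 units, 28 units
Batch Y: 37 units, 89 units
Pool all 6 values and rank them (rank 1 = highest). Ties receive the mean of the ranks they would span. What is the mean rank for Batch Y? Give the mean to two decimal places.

Sorted (descending): 89, 89, 37, 32, 28, 18
The 2 values of 89 occupy positions 1–2 → average rank (1+2)/2 = 1.5.
Batch Y values → pooled ranks: 37→3, 89→1.5
Mean rank = (3 + 1.5) / 2 = 2.25

2.25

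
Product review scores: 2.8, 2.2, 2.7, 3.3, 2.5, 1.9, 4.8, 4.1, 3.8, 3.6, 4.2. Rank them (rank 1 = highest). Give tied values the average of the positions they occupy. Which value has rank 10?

Sorted (descending): 4.8, 4.2, 4.1, 3.8, 3.6, 3.3, 2.8, 2.7, 2.5, 2.2, 1.9
No ties — each value takes its position as its rank.
Rank 10 → value 2.2.

2.2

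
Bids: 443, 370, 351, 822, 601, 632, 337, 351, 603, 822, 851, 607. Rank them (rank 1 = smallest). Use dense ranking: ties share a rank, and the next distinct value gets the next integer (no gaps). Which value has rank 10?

Sorted (ascending): 337, 351, 351, 370, 443, 601, 603, 607, 632, 822, 822, 851
The 2 values of 351 share dense rank 2.
The 2 values of 822 share dense rank 9.
Remaining distinct values take the next consecutive integers.
Rank 10 → value 851.

851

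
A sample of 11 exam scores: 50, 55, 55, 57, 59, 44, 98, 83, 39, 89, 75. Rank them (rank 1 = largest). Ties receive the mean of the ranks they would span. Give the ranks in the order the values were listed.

Sorted (descending): 98, 89, 83, 75, 59, 57, 55, 55, 50, 44, 39
The 2 values of 55 occupy positions 7–8 → average rank (7+8)/2 = 7.5.

9, 7.5, 7.5, 6, 5, 10, 1, 3, 11, 2, 4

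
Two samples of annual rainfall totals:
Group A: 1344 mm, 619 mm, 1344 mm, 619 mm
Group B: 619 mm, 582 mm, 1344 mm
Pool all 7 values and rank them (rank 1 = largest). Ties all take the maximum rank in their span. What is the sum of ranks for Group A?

18

Sorted (descending): 1344, 1344, 1344, 619, 619, 619, 582
The 3 values of 1344 occupy positions 1–3 → each gets rank 3.
The 3 values of 619 occupy positions 4–6 → each gets rank 6.
Group A values → pooled ranks: 1344→3, 619→6, 1344→3, 619→6
Rank sum = 3 + 6 + 3 + 6 = 18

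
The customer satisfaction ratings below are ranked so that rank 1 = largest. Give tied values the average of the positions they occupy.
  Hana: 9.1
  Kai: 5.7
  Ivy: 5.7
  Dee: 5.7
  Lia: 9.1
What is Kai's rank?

4

Sorted (descending): 9.1, 9.1, 5.7, 5.7, 5.7
The 2 values of 9.1 occupy positions 1–2 → average rank (1+2)/2 = 1.5.
The 3 values of 5.7 occupy positions 3–5 → average rank 4.
Kai has value 5.7 → rank 4.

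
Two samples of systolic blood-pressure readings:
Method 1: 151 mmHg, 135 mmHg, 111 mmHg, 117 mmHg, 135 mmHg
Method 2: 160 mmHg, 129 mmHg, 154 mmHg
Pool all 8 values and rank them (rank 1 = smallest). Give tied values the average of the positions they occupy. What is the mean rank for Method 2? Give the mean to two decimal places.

6.00

Sorted (ascending): 111, 117, 129, 135, 135, 151, 154, 160
The 2 values of 135 occupy positions 4–5 → average rank (4+5)/2 = 4.5.
Method 2 values → pooled ranks: 160→8, 129→3, 154→7
Mean rank = (8 + 3 + 7) / 3 = 6.00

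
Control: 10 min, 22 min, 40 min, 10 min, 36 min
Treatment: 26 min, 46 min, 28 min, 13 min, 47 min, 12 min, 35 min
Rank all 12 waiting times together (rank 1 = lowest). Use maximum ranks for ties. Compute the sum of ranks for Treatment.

51

Sorted (ascending): 10, 10, 12, 13, 22, 26, 28, 35, 36, 40, 46, 47
The 2 values of 10 occupy positions 1–2 → each gets rank 2.
Treatment values → pooled ranks: 26→6, 46→11, 28→7, 13→4, 47→12, 12→3, 35→8
Rank sum = 6 + 11 + 7 + 4 + 12 + 3 + 8 = 51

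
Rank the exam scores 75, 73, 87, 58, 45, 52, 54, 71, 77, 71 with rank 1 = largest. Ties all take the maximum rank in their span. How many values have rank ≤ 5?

Sorted (descending): 87, 77, 75, 73, 71, 71, 58, 54, 52, 45
The 2 values of 71 occupy positions 5–6 → each gets rank 6.
Ranks ≤ 5: {1, 2, 3, 4} → 4 values.

4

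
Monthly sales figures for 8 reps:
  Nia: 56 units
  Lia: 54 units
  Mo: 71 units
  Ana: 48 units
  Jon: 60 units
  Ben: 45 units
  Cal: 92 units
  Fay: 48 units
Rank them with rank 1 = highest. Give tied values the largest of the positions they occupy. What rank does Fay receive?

Sorted (descending): 92, 71, 60, 56, 54, 48, 48, 45
The 2 values of 48 occupy positions 6–7 → each gets rank 7.
Fay has value 48 units → rank 7.

7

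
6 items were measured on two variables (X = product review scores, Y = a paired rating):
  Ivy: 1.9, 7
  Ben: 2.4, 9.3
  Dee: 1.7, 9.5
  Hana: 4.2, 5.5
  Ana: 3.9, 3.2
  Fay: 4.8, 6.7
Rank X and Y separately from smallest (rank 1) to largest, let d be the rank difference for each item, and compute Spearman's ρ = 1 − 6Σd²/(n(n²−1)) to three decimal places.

Ranks of variable 1: 2, 3, 1, 5, 4, 6
Ranks of variable 2: 4, 5, 6, 2, 1, 3
d = r₁ − r₂: -2, -2, -5, 3, 3, 3
d²: 4, 4, 25, 9, 9, 9; Σd² = 60
ρ = 1 − 6·60/(6·35) = 1 − 360/210 = -0.714

-0.714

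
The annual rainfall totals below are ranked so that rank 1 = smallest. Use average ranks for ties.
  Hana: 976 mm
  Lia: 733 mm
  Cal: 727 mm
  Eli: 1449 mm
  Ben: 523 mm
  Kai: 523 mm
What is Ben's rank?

1.5

Sorted (ascending): 523, 523, 727, 733, 976, 1449
The 2 values of 523 occupy positions 1–2 → average rank (1+2)/2 = 1.5.
Ben has value 523 mm → rank 1.5.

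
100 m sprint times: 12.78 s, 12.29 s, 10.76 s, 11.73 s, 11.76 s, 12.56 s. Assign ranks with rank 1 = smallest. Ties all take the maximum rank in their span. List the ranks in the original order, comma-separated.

Sorted (ascending): 10.76, 11.73, 11.76, 12.29, 12.56, 12.78
No ties — each value takes its position as its rank.

6, 4, 1, 2, 3, 5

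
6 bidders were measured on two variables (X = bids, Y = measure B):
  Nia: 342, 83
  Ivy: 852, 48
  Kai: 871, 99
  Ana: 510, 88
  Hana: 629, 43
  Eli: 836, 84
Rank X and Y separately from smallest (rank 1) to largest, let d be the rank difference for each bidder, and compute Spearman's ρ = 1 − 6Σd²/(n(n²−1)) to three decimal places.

Ranks of variable 1: 1, 5, 6, 2, 3, 4
Ranks of variable 2: 3, 2, 6, 5, 1, 4
d = r₁ − r₂: -2, 3, 0, -3, 2, 0
d²: 4, 9, 0, 9, 4, 0; Σd² = 26
ρ = 1 − 6·26/(6·35) = 1 − 156/210 = 0.257

0.257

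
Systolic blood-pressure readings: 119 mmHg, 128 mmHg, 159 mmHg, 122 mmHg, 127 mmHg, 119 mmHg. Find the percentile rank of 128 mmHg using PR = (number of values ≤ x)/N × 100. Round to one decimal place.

83.3

N = 6.
Strictly below 128: 4. Equal to 128: 1.
PR = 5/6 × 100 = 83.3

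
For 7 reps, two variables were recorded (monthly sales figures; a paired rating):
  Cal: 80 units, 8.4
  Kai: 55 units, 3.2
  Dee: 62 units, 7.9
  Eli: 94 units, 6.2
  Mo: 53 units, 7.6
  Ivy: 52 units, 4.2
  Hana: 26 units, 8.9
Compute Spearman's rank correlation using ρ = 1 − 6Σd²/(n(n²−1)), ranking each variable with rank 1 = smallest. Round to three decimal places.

-0.107

Ranks of variable 1: 6, 4, 5, 7, 3, 2, 1
Ranks of variable 2: 6, 1, 5, 3, 4, 2, 7
d = r₁ − r₂: 0, 3, 0, 4, -1, 0, -6
d²: 0, 9, 0, 16, 1, 0, 36; Σd² = 62
ρ = 1 − 6·62/(7·48) = 1 − 372/336 = -0.107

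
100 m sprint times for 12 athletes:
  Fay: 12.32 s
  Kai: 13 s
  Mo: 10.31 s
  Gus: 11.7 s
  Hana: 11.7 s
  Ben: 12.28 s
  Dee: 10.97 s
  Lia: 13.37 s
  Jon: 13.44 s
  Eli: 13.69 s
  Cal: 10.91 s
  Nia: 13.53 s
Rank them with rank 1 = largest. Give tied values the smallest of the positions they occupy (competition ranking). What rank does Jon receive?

Sorted (descending): 13.69, 13.53, 13.44, 13.37, 13, 12.32, 12.28, 11.7, 11.7, 10.97, 10.91, 10.31
The 2 values of 11.7 occupy positions 8–9 → each gets rank 8.
Jon has value 13.44 s → rank 3.

3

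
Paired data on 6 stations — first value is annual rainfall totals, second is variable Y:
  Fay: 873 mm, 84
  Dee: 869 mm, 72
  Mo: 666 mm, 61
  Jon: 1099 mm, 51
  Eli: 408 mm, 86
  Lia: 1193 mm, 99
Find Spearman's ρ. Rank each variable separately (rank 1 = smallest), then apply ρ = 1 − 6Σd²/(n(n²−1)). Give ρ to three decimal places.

Ranks of variable 1: 4, 3, 2, 5, 1, 6
Ranks of variable 2: 4, 3, 2, 1, 5, 6
d = r₁ − r₂: 0, 0, 0, 4, -4, 0
d²: 0, 0, 0, 16, 16, 0; Σd² = 32
ρ = 1 − 6·32/(6·35) = 1 − 192/210 = 0.086

0.086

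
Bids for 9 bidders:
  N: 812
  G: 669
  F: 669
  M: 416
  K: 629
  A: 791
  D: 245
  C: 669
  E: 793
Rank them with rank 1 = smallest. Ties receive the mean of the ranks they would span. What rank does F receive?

Sorted (ascending): 245, 416, 629, 669, 669, 669, 791, 793, 812
The 3 values of 669 occupy positions 4–6 → average rank 5.
F has value 669 → rank 5.

5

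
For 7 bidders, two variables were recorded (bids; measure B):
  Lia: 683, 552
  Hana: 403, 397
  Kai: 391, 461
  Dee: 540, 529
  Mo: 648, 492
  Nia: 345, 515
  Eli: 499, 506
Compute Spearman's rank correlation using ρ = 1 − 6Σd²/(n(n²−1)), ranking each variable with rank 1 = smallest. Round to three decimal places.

0.464

Ranks of variable 1: 7, 3, 2, 5, 6, 1, 4
Ranks of variable 2: 7, 1, 2, 6, 3, 5, 4
d = r₁ − r₂: 0, 2, 0, -1, 3, -4, 0
d²: 0, 4, 0, 1, 9, 16, 0; Σd² = 30
ρ = 1 − 6·30/(7·48) = 1 − 180/336 = 0.464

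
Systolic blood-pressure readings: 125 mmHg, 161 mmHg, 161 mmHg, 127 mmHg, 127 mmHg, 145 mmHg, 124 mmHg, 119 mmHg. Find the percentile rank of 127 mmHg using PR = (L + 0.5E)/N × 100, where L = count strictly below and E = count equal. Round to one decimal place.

50.0

N = 8.
Strictly below 127: 3. Equal to 127: 2.
PR = (3 + 0.5·2)/8 × 100 = 50.0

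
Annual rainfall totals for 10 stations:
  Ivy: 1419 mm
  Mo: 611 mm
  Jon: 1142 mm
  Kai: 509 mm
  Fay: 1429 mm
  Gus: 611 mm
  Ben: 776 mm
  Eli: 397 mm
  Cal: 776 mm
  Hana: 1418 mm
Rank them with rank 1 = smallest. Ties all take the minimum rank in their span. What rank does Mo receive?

3

Sorted (ascending): 397, 509, 611, 611, 776, 776, 1142, 1418, 1419, 1429
The 2 values of 611 occupy positions 3–4 → each gets rank 3.
The 2 values of 776 occupy positions 5–6 → each gets rank 5.
Mo has value 611 mm → rank 3.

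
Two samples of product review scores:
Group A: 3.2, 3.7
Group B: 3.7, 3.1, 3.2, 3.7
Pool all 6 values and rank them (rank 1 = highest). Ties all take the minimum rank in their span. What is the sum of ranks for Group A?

Sorted (descending): 3.7, 3.7, 3.7, 3.2, 3.2, 3.1
The 3 values of 3.7 occupy positions 1–3 → each gets rank 1.
The 2 values of 3.2 occupy positions 4–5 → each gets rank 4.
Group A values → pooled ranks: 3.2→4, 3.7→1
Rank sum = 4 + 1 = 5

5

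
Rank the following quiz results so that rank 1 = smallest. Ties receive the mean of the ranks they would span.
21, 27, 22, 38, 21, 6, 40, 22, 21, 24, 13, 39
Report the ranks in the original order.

4, 9, 6.5, 10, 4, 1, 12, 6.5, 4, 8, 2, 11

Sorted (ascending): 6, 13, 21, 21, 21, 22, 22, 24, 27, 38, 39, 40
The 3 values of 21 occupy positions 3–5 → average rank 4.
The 2 values of 22 occupy positions 6–7 → average rank (6+7)/2 = 6.5.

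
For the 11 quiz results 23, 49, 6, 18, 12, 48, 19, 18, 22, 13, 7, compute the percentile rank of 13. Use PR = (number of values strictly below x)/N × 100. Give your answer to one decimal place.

27.3

N = 11.
Strictly below 13: 3. Equal to 13: 1.
PR = 3/11 × 100 = 27.3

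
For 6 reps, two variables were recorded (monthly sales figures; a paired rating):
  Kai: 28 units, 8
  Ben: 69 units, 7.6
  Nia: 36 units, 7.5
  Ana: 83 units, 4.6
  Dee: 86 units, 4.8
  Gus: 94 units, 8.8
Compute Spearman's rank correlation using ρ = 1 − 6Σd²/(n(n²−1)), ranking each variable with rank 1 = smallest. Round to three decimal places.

-0.029

Ranks of variable 1: 1, 3, 2, 4, 5, 6
Ranks of variable 2: 5, 4, 3, 1, 2, 6
d = r₁ − r₂: -4, -1, -1, 3, 3, 0
d²: 16, 1, 1, 9, 9, 0; Σd² = 36
ρ = 1 − 6·36/(6·35) = 1 − 216/210 = -0.029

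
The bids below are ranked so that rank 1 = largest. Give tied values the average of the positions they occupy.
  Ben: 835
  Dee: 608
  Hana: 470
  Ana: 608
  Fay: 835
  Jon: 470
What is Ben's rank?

Sorted (descending): 835, 835, 608, 608, 470, 470
The 2 values of 835 occupy positions 1–2 → average rank (1+2)/2 = 1.5.
The 2 values of 608 occupy positions 3–4 → average rank (3+4)/2 = 3.5.
The 2 values of 470 occupy positions 5–6 → average rank (5+6)/2 = 5.5.
Ben has value 835 → rank 1.5.

1.5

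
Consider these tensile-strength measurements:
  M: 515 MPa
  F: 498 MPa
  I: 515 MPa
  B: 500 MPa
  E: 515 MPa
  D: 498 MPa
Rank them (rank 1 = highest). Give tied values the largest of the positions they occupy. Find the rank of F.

Sorted (descending): 515, 515, 515, 500, 498, 498
The 3 values of 515 occupy positions 1–3 → each gets rank 3.
The 2 values of 498 occupy positions 5–6 → each gets rank 6.
F has value 498 MPa → rank 6.

6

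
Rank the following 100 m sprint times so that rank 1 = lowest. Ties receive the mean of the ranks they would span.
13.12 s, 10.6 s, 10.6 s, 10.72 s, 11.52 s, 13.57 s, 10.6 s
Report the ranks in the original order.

Sorted (ascending): 10.6, 10.6, 10.6, 10.72, 11.52, 13.12, 13.57
The 3 values of 10.6 occupy positions 1–3 → average rank 2.

6, 2, 2, 4, 5, 7, 2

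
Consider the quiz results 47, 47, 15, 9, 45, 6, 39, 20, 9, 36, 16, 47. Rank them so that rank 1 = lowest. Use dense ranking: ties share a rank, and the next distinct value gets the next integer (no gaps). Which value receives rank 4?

Sorted (ascending): 6, 9, 9, 15, 16, 20, 36, 39, 45, 47, 47, 47
The 2 values of 9 share dense rank 2.
The 3 values of 47 share dense rank 9.
Remaining distinct values take the next consecutive integers.
Rank 4 → value 16.

16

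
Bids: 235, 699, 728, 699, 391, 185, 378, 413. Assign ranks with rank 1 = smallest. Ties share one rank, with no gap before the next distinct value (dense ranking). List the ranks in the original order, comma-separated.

Sorted (ascending): 185, 235, 378, 391, 413, 699, 699, 728
The 2 values of 699 share dense rank 6.
Remaining distinct values take the next consecutive integers.

2, 6, 7, 6, 4, 1, 3, 5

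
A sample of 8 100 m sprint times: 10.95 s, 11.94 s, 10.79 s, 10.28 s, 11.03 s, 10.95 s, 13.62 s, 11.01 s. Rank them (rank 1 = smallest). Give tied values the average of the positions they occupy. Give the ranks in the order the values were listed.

Sorted (ascending): 10.28, 10.79, 10.95, 10.95, 11.01, 11.03, 11.94, 13.62
The 2 values of 10.95 occupy positions 3–4 → average rank (3+4)/2 = 3.5.

3.5, 7, 2, 1, 6, 3.5, 8, 5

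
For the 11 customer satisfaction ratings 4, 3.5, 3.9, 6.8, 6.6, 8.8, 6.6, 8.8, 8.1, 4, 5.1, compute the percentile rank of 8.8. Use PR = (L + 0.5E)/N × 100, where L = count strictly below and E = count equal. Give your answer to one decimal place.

90.9

N = 11.
Strictly below 8.8: 9. Equal to 8.8: 2.
PR = (9 + 0.5·2)/11 × 100 = 90.9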